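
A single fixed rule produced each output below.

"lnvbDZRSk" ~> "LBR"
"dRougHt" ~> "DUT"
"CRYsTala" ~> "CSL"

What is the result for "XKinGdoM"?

What's happening: keep one character in every 3, starting at position 1 (positions 1st, 4th, 7th, ...), then convert every letter to uppercase.
Applying both steps to "XKinGdoM": "Xno", then "XNO".

XNO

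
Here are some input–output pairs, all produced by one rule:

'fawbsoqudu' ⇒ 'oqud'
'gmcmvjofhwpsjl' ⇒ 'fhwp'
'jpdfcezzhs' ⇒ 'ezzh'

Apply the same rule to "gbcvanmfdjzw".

Rule — swap the front and back halves of the string, then keep only the first 4 characters.
Applying that to "gbcvanmfdjzw" gives "mfdj".

mfdj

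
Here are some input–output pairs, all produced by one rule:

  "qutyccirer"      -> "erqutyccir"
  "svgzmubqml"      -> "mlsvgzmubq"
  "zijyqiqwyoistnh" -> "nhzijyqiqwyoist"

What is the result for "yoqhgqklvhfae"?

Rule — move the last 2 characters to the front (rotate right by 2).
For "yoqhgqklvhfae" the result is "aeyoqhgqklvhf".

aeyoqhgqklvhf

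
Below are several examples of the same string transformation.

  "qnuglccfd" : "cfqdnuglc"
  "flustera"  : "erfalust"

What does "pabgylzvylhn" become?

lhpnabgylzvy

Rule — swap the first and last characters, then move the last 3 characters to the front (rotate right by 3).
Working it through for "pabgylzvylhn": intermediate "nabgylzvylhp", final "lhpnabgylzvy".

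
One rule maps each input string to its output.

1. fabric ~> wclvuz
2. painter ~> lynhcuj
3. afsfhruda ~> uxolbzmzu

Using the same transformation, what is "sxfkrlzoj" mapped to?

Each output is the input with this applied: reverse the string, then shift every letter 6 places backward in the alphabet (wrapping around).
Applying that to "sxfkrlzoj" gives "ditflezrm".

ditflezrm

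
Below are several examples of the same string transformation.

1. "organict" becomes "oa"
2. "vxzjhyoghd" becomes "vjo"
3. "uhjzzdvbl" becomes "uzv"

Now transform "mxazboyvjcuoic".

Rule — move the last 2 characters to the front (rotate right by 2), then keep one character in every 3, starting at position 3 (positions 3rd, 6th, 9th, ...).
Applying that to "mxazboyvjcuoic" gives "mzyc".
(Check on "vxzjhyoghd": → "hdvxzjhyog" → "vjo" ✓)

mzyc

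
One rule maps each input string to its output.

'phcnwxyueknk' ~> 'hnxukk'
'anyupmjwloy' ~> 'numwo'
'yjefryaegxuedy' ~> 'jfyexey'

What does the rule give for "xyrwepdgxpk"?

ywpgp

The pattern: keep every other character starting from the second (positions 2nd, 4th, 6th, ...).
So "xyrwepdgxpk" becomes "ywpgp".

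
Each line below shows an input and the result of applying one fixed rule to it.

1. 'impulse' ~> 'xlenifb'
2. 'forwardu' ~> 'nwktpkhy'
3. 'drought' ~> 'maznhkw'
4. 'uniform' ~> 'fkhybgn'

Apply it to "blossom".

In each case the input is transformed by: reverse the string, then shift every letter 7 places backward in the alphabet (wrapping around).
Starting from "blossom": after the first operation, "mossolb"; after the second, "fhllheu".

fhllheu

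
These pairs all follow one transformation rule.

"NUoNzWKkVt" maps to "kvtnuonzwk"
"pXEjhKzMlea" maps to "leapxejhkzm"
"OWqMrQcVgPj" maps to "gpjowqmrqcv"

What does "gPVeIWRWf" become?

rwfgpveiw

Looking at the pairs, the operation is to move the last 3 characters to the front (rotate right by 3), then convert every letter to lowercase.
For "gPVeIWRWf", step one produces "RWfgPVeIW"; step two turns that into "rwfgpveiw".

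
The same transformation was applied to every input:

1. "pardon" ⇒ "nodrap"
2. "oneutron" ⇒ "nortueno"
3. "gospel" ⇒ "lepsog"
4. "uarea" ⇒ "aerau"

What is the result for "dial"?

laid

What's happening: reverse the string.
On "dial" that produces "laid".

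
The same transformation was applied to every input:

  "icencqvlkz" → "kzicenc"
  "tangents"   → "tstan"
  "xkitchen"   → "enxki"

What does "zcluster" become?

The transformation: move the last 2 characters to the front (rotate right by 2), then delete the last 3 characters.
On "zcluster": the first step gives "erzclust", and the second then gives "erzcl".
(Check on "icencqvlkz": → "kzicencqvl" → "kzicenc" ✓)

erzcl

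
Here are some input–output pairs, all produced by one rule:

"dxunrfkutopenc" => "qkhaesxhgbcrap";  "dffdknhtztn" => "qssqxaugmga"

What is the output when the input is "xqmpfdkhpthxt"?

What's happening: shift every letter 13 places forward in the alphabet (wrapping around) — i.e. ROT13.
On "xqmpfdkhpthxt" that produces "kdzcsqxucgukg".

kdzcsqxucgukg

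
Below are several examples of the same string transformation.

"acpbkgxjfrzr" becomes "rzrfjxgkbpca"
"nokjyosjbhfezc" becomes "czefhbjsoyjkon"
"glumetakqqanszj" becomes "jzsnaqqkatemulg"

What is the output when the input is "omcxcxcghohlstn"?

ntslhohgcxcxcmo

Each output is the input with this applied: reverse the string.
Doing the same to "omcxcxcghohlstn": "ntslhohgcxcxcmo".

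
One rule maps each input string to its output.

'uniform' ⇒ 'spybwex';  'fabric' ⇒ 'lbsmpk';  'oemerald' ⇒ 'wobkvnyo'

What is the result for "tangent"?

xqoxddk

The rule is to move the first 2 characters to the end (rotate left by 2), then shift every letter 10 places forward in the alphabet (wrapping around).
For "tangent", step one produces "ngentta"; step two turns that into "xqoxddk".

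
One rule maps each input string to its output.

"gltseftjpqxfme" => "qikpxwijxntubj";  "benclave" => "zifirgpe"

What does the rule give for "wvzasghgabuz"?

In each case the input is transformed by: shift every letter 4 places forward in the alphabet (wrapping around), then move the last 2 characters to the front (rotate right by 2).
On "wvzasghgabuz": the first step gives "azdewklkefyd", and the second then gives "ydazdewklkef".

ydazdewklkef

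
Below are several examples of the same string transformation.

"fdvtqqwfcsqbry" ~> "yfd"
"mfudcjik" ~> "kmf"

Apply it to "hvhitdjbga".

The rule is to move the last character to the front, then keep only the first 3 characters.
Applying both steps to "hvhitdjbga": "ahvhitdjbg", then "ahv".
(Check on "fdvtqqwfcsqbry": → "yfdvtqqwfcsqbr" → "yfd" ✓)

ahv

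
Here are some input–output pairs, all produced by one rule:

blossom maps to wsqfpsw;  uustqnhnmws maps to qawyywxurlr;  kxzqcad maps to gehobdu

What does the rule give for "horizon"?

Looking at the pairs, the operation is to move the last 3 characters to the front (rotate right by 3), then shift every letter 4 places forward in the alphabet (wrapping around).
Starting from "horizon": after the first operation, "zonhori"; after the second, "dsrlsvm".

dsrlsvm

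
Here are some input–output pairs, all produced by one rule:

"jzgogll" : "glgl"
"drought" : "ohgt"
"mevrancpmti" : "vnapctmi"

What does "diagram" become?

What's happening: swap each adjacent pair of characters (1↔2, 3↔4, ...), then delete the first 3 characters.
Working it through for "diagram": intermediate "idgaarm", final "aarm".
(Check on "mevrancpmti": → "emrvnapctmi" → "vnapctmi" ✓)

aarm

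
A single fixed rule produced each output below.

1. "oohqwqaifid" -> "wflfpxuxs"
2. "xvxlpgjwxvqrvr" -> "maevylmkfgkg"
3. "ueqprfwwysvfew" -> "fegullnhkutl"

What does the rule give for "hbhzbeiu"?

In each case the input is transformed by: delete the first 2 characters, then shift every letter 11 places backward in the alphabet (wrapping around).
For "hbhzbeiu", step one produces "hzbeiu"; step two turns that into "woqtxj".

woqtxj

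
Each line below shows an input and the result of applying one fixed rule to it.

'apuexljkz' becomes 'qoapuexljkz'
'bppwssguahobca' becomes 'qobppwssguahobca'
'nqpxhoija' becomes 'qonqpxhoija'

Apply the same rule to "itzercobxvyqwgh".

The rule is to prepend "qo".
On "itzercobxvyqwgh" that produces "qoitzercobxvyqwgh".

qoitzercobxvyqwgh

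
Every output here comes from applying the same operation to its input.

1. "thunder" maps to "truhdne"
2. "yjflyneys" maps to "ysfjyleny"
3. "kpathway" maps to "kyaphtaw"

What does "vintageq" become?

vqniateg

What's happening: move the last character to the front, then swap each adjacent pair of characters (1↔2, 3↔4, ...).
"vintageq" → "vqniateg".
(Check on "yjflyneys": → "syjflyney" → "ysfjyleny" ✓)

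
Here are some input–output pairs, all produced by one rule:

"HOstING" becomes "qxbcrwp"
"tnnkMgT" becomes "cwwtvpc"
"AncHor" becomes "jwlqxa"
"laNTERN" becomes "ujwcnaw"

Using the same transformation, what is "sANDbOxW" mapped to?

Rule — shift every letter 9 places forward in the alphabet (wrapping around), then convert every letter to lowercase.
For "sANDbOxW", step one produces "bJWMkXgF"; step two turns that into "bjwmkxgf".

bjwmkxgf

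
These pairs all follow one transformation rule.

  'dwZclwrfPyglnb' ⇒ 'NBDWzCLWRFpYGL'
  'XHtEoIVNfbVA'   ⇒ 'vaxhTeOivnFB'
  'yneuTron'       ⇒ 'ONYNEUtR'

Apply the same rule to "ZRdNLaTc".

tCzrDnlA

The rule is to move the last 2 characters to the front (rotate right by 2), then flip the case of every letter.
For "ZRdNLaTc", step one produces "TcZRdNLa"; step two turns that into "tCzrDnlA".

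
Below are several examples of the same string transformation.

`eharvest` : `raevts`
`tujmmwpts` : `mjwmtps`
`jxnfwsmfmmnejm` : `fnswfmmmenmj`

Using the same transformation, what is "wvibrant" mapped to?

biartn

Rule — delete the first 2 characters, then swap each adjacent pair of characters (1↔2, 3↔4, ...).
"wvibrant" → "ibrant" → "biartn".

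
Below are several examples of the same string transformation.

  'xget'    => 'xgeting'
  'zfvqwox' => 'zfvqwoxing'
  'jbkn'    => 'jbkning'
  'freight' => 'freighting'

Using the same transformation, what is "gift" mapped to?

gifting

The rule is to append "ing".
"gift" → "gifting".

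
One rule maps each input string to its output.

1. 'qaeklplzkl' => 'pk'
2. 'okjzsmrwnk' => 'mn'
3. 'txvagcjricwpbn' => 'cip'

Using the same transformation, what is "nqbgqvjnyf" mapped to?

The pattern: delete the first 3 characters, then keep one character in every 3, starting at position 3 (positions 3rd, 6th, 9th, ...).
Starting from "nqbgqvjnyf": after the first operation, "gqvjnyf"; after the second, "vy".

vy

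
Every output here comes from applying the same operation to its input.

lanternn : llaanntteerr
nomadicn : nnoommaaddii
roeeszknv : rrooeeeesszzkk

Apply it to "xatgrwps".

In each case the input is transformed by: delete the last 2 characters, then double every character.
Working it through for "xatgrwps": intermediate "xatgrw", final "xxaattggrrww".

xxaattggrrww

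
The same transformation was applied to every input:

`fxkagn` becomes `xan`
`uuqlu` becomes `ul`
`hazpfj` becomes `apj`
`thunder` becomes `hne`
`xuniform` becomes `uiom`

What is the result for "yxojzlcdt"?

Each output is the input with this applied: keep every other character starting from the second (positions 2nd, 4th, 6th, ...).
Doing the same to "yxojzlcdt": "xjld".

xjld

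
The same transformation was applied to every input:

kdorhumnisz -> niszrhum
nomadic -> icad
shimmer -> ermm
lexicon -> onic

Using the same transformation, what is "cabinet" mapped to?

etin

The pattern: delete the first 3 characters, then swap the front and back halves of the string.
Applying both steps to "cabinet": "inet", then "etin".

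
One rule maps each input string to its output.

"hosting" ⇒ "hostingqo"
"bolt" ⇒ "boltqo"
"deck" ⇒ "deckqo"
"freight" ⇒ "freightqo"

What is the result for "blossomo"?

In each case the input is transformed by: append "qo".
Applying that to "blossomo" gives "blossomoqo".

blossomoqo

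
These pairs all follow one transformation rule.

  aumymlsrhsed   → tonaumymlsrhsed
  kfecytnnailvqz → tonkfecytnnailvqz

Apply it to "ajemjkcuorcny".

The transformation: prepend "ton".
For "ajemjkcuorcny" the result is "tonajemjkcuorcny".

tonajemjkcuorcny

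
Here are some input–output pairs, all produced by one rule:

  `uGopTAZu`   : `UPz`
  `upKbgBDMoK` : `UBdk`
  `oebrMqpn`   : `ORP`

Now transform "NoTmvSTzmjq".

The rule is to flip the case of every letter, then keep one character in every 3, starting at position 1 (positions 1st, 4th, 7th, ...).
On "NoTmvSTzmjq": the first step gives "nOtMVstZMJQ", and the second then gives "nMtJ".

nMtJ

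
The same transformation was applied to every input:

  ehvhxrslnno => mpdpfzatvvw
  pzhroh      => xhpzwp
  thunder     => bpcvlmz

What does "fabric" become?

Looking at the pairs, the operation is to shift every letter 8 places forward in the alphabet (wrapping around).
On "fabric" that produces "nijzqk".

nijzqk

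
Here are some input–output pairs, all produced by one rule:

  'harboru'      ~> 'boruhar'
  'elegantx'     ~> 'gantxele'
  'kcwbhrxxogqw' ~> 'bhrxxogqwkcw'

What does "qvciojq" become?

iojqqvc

Looking at the pairs, the operation is to move the first 3 characters to the end (rotate left by 3).
"qvciojq" → "iojqqvc".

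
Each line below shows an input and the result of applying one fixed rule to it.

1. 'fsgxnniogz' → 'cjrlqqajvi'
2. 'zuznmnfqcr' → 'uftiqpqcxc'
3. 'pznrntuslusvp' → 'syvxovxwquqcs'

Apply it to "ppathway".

What's happening: reverse the string, then shift every letter 3 places forward in the alphabet (wrapping around).
Applying both steps to "ppathway": "yawhtapp", then "bdzkwdss".

bdzkwdss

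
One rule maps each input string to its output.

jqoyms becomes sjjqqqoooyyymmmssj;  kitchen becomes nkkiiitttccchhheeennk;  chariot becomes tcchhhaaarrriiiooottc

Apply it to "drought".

The pattern: repeat every character 3 times, then swap the first and last characters.
"drought" → "dddrrrooouuuggghhhttt" → "tddrrrooouuuggghhhttd".

tddrrrooouuuggghhhttd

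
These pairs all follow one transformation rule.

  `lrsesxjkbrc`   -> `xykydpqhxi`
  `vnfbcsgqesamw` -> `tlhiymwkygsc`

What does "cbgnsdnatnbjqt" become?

The rule is to shift every letter 6 places forward in the alphabet (wrapping around), then delete the first character.
On "cbgnsdnatnbjqt": the first step gives "ihmtyjtgzthpwz", and the second then gives "hmtyjtgzthpwz".

hmtyjtgzthpwz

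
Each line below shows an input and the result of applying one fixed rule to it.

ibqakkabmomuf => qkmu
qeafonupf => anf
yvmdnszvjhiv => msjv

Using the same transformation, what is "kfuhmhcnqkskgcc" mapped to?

uhqkc

What's happening: keep one character in every 3, starting at position 3 (positions 3rd, 6th, 9th, ...).
So "kfuhmhcnqkskgcc" becomes "uhqkc".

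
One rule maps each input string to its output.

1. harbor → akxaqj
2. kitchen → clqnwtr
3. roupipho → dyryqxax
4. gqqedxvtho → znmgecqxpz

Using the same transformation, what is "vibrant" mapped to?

kajwcer

Each output is the input with this applied: move the first 2 characters to the end (rotate left by 2), then shift every letter 9 places forward in the alphabet (wrapping around).
"vibrant" → "kajwcer".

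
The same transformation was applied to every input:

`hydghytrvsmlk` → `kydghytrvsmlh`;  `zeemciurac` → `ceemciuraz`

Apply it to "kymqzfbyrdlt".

tymqzfbyrdlk

What's happening: swap the first and last characters.
Doing the same to "kymqzfbyrdlt": "tymqzfbyrdlk".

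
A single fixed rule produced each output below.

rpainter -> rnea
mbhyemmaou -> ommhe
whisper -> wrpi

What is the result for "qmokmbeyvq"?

What's happening: keep every other character starting from the first (positions 1st, 3rd, 5th, ...), then sort the characters into reverse alphabetical order.
"qmokmbeyvq" → "qomev" → "vqome".
(Check on "rpainter": → "rane" → "rnea" ✓)

vqome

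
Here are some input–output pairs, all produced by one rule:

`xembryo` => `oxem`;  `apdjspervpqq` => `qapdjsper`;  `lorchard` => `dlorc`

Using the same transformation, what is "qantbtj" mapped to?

Looking at the pairs, the operation is to move the last character to the front, then delete the last 3 characters.
For "qantbtj", step one produces "jqantbt"; step two turns that into "jqan".

jqan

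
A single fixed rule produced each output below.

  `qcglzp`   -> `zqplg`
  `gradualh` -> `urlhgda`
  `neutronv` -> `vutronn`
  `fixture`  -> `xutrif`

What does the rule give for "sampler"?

srpmle

The rule is to sort the characters into reverse alphabetical order, then delete the last character.
On "sampler": the first step gives "srpmlea", and the second then gives "srpmle".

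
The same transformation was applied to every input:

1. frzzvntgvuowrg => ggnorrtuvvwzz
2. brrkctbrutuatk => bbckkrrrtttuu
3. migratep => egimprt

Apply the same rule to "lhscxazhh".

The transformation: sort the characters into alphabetical order, then delete the first character.
Starting from "lhscxazhh": after the first operation, "achhhlsxz"; after the second, "chhhlsxz".

chhhlsxz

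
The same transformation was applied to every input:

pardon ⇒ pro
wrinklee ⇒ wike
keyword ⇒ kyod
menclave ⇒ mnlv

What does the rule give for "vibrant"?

Looking at the pairs, the operation is to keep every other character starting from the first (positions 1st, 3rd, 5th, ...).
Doing the same to "vibrant": "vbat".

vbat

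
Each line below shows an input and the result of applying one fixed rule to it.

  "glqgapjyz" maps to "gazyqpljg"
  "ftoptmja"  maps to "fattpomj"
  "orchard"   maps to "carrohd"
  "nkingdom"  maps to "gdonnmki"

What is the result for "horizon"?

ihzroon

Each output is the input with this applied: sort the characters into reverse alphabetical order, then move the last 2 characters to the front (rotate right by 2).
On "horizon": the first step gives "zroonih", and the second then gives "ihzroon".
(Check on "nkingdom": → "onnmkigd" → "gdonnmki" ✓)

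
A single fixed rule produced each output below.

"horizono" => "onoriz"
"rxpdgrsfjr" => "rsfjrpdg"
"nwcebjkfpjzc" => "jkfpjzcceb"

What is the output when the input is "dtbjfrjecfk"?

The pattern: delete the first 2 characters, then move the first 3 characters to the end (rotate left by 3).
"dtbjfrjecfk" → "bjfrjecfk" → "rjecfkbjf".

rjecfkbjf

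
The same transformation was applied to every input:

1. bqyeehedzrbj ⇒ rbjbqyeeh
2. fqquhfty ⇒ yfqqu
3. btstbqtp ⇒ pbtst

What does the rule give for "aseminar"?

rasem

The transformation: swap the front and back halves of the string, then delete the first 3 characters.
So "aseminar" becomes "rasem".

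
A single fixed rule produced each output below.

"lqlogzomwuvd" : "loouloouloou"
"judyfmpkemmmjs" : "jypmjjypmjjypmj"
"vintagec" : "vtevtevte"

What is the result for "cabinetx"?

The transformation: keep one character in every 3, starting at position 1 (positions 1st, 4th, 7th, ...), then write the whole string 3 times in a row.
Doing the same to "cabinetx": "citcitcit".

citcitcit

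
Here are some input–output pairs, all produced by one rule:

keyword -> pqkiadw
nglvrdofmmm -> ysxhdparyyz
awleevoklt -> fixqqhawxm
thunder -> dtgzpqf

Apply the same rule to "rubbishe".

The transformation: shift every letter 12 places forward in the alphabet (wrapping around), then swap the first and last characters.
For "rubbishe", step one produces "dgnnuetq"; step two turns that into "qgnnuetd".

qgnnuetd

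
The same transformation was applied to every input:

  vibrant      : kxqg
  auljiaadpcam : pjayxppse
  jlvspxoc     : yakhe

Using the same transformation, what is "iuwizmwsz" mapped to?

xjlxob

The transformation: delete the last 3 characters, then shift every letter 11 places backward in the alphabet (wrapping around).
Applying both steps to "iuwizmwsz": "iuwizm", then "xjlxob".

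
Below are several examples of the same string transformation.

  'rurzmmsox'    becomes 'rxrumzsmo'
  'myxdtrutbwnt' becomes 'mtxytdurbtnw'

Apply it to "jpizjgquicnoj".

Looking at the pairs, the operation is to move the last character to the front, then swap each adjacent pair of characters (1↔2, 3↔4, ...).
"jpizjgquicnoj" → "jjpizjgquicno" → "jjipjzqgiunco".

jjipjzqgiunco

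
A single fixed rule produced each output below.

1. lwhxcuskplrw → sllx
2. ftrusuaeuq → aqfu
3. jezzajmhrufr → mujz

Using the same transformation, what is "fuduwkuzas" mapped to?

usfu

The rule is to keep one character in every 3, starting at position 1 (positions 1st, 4th, 7th, ...), then move the first 2 characters to the end (rotate left by 2).
Working it through for "fuduwkuzas": intermediate "fuus", final "usfu".
(Check on "lwhxcuskplrw": → "lxsl" → "sllx" ✓)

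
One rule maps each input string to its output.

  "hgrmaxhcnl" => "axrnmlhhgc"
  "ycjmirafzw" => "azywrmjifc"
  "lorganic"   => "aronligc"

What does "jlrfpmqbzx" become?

Each output is the input with this applied: sort the characters into reverse alphabetical order, then move the last character to the front.
Starting from "jlrfpmqbzx": after the first operation, "zxrqpmljfb"; after the second, "bzxrqpmljf".

bzxrqpmljf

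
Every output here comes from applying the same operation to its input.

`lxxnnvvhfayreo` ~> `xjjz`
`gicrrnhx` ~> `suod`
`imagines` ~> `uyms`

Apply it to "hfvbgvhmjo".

The transformation: shift every letter 12 places forward in the alphabet (wrapping around), then keep only the first 4 characters.
Doing the same to "hfvbgvhmjo": "trhn".

trhn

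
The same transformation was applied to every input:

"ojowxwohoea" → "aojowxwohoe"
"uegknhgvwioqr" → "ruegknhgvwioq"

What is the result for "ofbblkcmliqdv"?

vofbblkcmliqd

The pattern: move the last character to the front.
So "ofbblkcmliqdv" becomes "vofbblkcmliqd".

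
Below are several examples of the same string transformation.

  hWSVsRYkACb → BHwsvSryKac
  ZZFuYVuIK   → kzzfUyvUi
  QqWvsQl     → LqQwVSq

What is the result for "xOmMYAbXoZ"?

Each output is the input with this applied: move the last character to the front, then flip the case of every letter.
On "xOmMYAbXoZ": the first step gives "ZxOmMYAbXo", and the second then gives "zXoMmyaBxO".

zXoMmyaBxO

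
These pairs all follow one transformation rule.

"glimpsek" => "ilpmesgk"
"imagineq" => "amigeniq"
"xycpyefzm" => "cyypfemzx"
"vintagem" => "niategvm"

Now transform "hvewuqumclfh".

Each output is the input with this applied: move the first character to the end, then swap each adjacent pair of characters (1↔2, 3↔4, ...).
"hvewuqumclfh" → "vewuqumclfhh" → "evuwuqcmflhh".

evuwuqcmflhh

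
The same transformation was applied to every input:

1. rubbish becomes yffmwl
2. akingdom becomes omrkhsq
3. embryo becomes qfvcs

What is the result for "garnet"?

The pattern: shift every letter 4 places forward in the alphabet (wrapping around), then delete the first character.
"garnet" → "kevrix" → "evrix".

evrix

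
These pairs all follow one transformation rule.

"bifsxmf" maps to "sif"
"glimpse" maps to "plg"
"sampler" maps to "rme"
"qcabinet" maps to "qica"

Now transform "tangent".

The transformation: sort the characters into reverse alphabetical order, then keep every other character starting from the second (positions 2nd, 4th, 6th, ...).
For "tangent", step one produces "ttnngea"; step two turns that into "tne".

tne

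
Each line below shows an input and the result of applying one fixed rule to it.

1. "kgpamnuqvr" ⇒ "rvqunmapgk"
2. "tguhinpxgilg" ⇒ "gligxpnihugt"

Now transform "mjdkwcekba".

Rule — reverse the string.
For "mjdkwcekba" the result is "abkecwkdjm".

abkecwkdjm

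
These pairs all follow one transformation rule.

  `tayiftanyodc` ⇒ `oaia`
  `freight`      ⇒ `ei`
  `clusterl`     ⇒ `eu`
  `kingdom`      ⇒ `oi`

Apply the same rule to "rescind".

Looking at the pairs, the operation is to move the last 3 characters to the front (rotate right by 3), then keep only the vowels.
For "rescind", step one produces "indresc"; step two turns that into "ie".
(Check on "freight": → "ghtfrei" → "ei" ✓)

ie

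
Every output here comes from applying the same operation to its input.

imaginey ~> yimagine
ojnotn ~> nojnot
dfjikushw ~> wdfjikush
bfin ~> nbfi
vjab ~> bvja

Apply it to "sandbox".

What's happening: move the last character to the front.
On "sandbox" that produces "xsandbo".

xsandbo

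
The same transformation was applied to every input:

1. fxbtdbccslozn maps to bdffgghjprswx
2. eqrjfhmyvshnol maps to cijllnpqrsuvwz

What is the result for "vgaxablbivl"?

beeffkmppzz

The rule is to shift every letter 4 places forward in the alphabet (wrapping around), then sort the characters into alphabetical order.
So "vgaxablbivl" becomes "beeffkmppzz".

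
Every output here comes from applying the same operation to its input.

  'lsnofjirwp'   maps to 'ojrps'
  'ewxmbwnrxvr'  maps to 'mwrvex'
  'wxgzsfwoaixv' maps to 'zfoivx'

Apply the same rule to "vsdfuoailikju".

foiijvd

The rule is to move the first 3 characters to the end (rotate left by 3), then keep every other character starting from the first (positions 1st, 3rd, 5th, ...).
Working it through for "vsdfuoailikju": intermediate "fuoailikjuvsd", final "foiijvd".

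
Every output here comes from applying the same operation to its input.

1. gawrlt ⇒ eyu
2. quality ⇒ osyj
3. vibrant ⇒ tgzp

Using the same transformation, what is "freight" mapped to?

dpcg

Looking at the pairs, the operation is to shift every letter 2 places backward in the alphabet (wrapping around), then delete the last 3 characters.
On "freight": the first step gives "dpcgefr", and the second then gives "dpcg".
(Check on "quality": → "osyjgrw" → "osyj" ✓)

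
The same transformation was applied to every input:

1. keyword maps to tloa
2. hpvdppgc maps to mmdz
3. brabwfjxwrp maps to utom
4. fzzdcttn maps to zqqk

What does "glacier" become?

What's happening: shift every letter 3 places backward in the alphabet (wrapping around), then keep only the last 4 characters.
Working it through for "glacier": intermediate "dixzfbo", final "zfbo".

zfbo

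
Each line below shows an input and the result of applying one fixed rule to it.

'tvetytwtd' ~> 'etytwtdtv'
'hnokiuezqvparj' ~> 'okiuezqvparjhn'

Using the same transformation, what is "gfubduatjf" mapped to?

ubduatjfgf

Rule — move the first 2 characters to the end (rotate left by 2).
"gfubduatjf" → "ubduatjfgf".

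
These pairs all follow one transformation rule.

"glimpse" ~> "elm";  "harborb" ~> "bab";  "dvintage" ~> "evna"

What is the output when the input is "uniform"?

mnf

The transformation: move the last 2 characters to the front (rotate right by 2), then keep every other character starting from the second (positions 2nd, 4th, 6th, ...).
Working it through for "uniform": intermediate "rmunifo", final "mnf".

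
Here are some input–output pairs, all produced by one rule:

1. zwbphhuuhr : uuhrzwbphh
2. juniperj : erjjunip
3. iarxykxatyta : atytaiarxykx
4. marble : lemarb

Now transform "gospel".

elgosp

The transformation: move the first character to the end, then swap the front and back halves of the string.
Applying both steps to "gospel": "ospelg", then "elgosp".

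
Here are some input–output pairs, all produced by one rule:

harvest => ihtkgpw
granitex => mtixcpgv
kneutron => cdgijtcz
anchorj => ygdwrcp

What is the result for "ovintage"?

tvpicxkd

The transformation: reverse the string, then shift every letter 11 places backward in the alphabet (wrapping around).
Starting from "ovintage": after the first operation, "egatnivo"; after the second, "tvpicxkd".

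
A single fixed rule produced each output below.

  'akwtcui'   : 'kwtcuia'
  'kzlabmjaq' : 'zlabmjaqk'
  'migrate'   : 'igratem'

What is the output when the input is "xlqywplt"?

lqywpltx

In each case the input is transformed by: move the first character to the end.
For "xlqywplt" the result is "lqywpltx".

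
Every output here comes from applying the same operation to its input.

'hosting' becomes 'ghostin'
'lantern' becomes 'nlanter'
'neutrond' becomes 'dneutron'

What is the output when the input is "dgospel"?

ldgospe

The pattern: move the last character to the front.
Applying that to "dgospel" gives "ldgospe".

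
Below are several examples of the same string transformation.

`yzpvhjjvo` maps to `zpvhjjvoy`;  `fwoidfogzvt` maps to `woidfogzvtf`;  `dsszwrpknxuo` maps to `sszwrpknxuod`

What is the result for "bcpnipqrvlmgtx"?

Looking at the pairs, the operation is to move the first character to the end.
Applying that to "bcpnipqrvlmgtx" gives "cpnipqrvlmgtxb".

cpnipqrvlmgtxb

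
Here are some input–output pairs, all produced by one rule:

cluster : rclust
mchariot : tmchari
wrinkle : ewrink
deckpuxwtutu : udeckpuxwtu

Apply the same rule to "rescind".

The transformation: move the last character to the front, then delete the last character.
Working it through for "rescind": intermediate "drescin", final "dresci".

dresci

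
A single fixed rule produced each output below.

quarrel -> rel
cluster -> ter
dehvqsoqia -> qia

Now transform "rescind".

Each output is the input with this applied: keep only the last 3 characters.
Applying that to "rescind" gives "ind".

ind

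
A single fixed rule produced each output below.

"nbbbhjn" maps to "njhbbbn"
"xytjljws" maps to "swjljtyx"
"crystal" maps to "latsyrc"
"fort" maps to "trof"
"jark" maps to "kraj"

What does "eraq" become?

qare

What's happening: reverse the string.
So "eraq" becomes "qare".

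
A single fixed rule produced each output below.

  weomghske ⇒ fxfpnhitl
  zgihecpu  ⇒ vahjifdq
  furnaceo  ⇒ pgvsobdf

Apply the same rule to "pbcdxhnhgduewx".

yqcdeyioihevfx

Looking at the pairs, the operation is to move the last character to the front, then shift every letter 1 place forward in the alphabet (wrapping around).
On "pbcdxhnhgduewx" that produces "yqcdeyioihevfx".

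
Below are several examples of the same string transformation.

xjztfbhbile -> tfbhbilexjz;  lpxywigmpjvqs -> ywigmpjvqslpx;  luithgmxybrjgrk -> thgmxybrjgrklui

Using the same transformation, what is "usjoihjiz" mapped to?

oihjizusj

The pattern: move the first 3 characters to the end (rotate left by 3).
Applying that to "usjoihjiz" gives "oihjizusj".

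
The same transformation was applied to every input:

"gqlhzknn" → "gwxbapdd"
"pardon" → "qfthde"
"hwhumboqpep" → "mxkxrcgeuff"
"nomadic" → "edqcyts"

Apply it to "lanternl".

qbjdhubd

The rule is to shift every letter 10 places backward in the alphabet (wrapping around), then swap each adjacent pair of characters (1↔2, 3↔4, ...).
For "lanternl", step one produces "bqdjuhdb"; step two turns that into "qbjdhubd".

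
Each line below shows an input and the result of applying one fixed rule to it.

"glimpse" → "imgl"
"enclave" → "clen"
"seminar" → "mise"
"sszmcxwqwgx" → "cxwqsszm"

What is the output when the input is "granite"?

The transformation: delete the last 3 characters, then swap the front and back halves of the string.
On "granite": the first step gives "gran", and the second then gives "angr".

angr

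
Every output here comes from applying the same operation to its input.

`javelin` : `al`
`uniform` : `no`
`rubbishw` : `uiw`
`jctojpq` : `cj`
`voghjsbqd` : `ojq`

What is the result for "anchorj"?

no

The pattern: keep one character in every 3, starting at position 2 (positions 2nd, 5th, 8th, ...).
So "anchorj" becomes "no".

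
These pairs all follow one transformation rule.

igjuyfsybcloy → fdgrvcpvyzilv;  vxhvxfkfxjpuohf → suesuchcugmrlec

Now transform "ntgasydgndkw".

The rule is to shift every letter 3 places backward in the alphabet (wrapping around).
On "ntgasydgndkw" that produces "kqdxpvadkaht".

kqdxpvadkaht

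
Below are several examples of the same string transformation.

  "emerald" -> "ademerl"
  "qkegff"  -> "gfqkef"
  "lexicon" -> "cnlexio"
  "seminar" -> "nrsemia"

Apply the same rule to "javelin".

Rule — move the last 2 characters to the front (rotate right by 2), then swap the first and last characters.
Starting from "javelin": after the first operation, "injavel"; after the second, "lnjavei".

lnjavei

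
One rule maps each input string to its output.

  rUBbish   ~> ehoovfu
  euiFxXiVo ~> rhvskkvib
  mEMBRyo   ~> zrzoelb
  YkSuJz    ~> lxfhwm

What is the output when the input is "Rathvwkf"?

The rule is to shift every letter 13 places forward in the alphabet (wrapping around) — i.e. ROT13, then convert every letter to lowercase.
"Rathvwkf" → "Enguijxs" → "enguijxs".

enguijxs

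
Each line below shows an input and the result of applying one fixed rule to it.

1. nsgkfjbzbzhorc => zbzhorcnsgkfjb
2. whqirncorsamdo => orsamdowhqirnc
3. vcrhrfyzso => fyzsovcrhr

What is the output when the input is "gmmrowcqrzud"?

cqrzudgmmrow

The pattern: swap the front and back halves of the string.
"gmmrowcqrzud" → "cqrzudgmmrow".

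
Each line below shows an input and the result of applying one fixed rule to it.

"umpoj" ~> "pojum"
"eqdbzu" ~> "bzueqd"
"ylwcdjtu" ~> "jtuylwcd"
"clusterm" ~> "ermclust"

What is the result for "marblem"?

lemmarb

The transformation: move the last 3 characters to the front (rotate right by 3).
So "marblem" becomes "lemmarb".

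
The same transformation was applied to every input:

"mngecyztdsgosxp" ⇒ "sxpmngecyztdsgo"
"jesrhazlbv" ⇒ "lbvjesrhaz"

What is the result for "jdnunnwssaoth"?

othjdnunnwssa

Looking at the pairs, the operation is to move the last 3 characters to the front (rotate right by 3).
So "jdnunnwssaoth" becomes "othjdnunnwssa".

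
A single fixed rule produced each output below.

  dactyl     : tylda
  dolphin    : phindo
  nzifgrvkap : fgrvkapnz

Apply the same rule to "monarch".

In each case the input is transformed by: move the first 3 characters to the end (rotate left by 3), then delete the last character.
Applying both steps to "monarch": "archmon", then "archmo".
(Check on "dolphin": → "phindol" → "phindo" ✓)

archmo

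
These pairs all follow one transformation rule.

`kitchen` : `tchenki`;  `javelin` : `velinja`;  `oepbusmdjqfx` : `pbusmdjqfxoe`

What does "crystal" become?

ystalcr

What's happening: move the first 2 characters to the end (rotate left by 2).
Doing the same to "crystal": "ystalcr".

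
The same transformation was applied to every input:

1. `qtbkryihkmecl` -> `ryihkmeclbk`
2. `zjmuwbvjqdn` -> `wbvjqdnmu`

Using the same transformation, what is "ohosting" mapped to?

tingos

The pattern: delete the first 2 characters, then move the first 2 characters to the end (rotate left by 2).
For "ohosting", step one produces "osting"; step two turns that into "tingos".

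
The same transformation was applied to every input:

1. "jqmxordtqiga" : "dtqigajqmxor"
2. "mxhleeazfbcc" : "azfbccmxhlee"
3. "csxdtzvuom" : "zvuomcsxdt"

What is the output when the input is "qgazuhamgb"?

Rule — swap the front and back halves of the string.
For "qgazuhamgb" the result is "hamgbqgazu".

hamgbqgazu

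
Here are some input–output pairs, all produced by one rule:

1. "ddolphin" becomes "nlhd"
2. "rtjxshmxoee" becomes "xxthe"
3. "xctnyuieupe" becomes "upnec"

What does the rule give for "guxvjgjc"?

Rule — keep every other character starting from the second (positions 2nd, 4th, 6th, ...), then sort the characters into reverse alphabetical order.
So "guxvjgjc" becomes "vugc".

vugc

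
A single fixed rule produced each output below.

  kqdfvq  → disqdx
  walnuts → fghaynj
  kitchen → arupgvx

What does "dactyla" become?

nylgpnq

Looking at the pairs, the operation is to shift every letter 13 places forward in the alphabet (wrapping around) — i.e. ROT13, then reverse the string.
Working it through for "dactyla": intermediate "qnpglyn", final "nylgpnq".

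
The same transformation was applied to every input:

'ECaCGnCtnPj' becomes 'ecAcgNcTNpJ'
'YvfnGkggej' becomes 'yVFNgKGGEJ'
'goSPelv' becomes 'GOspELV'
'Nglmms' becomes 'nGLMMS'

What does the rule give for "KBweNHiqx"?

kbWEnhIQX

Rule — flip the case of every letter.
For "KBweNHiqx" the result is "kbWEnhIQX".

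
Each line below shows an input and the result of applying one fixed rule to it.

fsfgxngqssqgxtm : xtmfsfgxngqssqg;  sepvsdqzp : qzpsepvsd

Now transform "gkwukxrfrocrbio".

biogkwukxrfrocr

In each case the input is transformed by: move the last 3 characters to the front (rotate right by 3).
Doing the same to "gkwukxrfrocrbio": "biogkwukxrfrocr".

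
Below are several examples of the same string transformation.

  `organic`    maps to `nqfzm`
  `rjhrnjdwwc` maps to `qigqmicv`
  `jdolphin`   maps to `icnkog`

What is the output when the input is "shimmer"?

In each case the input is transformed by: shift every letter 1 place backward in the alphabet (wrapping around), then delete the last 2 characters.
"shimmer" → "rghlldq" → "rghll".

rghll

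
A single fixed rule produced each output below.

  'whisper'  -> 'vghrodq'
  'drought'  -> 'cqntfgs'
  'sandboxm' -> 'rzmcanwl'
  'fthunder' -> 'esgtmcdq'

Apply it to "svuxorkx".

rutwnqjw

Each output is the input with this applied: shift every letter 1 place backward in the alphabet (wrapping around).
Applying that to "svuxorkx" gives "rutwnqjw".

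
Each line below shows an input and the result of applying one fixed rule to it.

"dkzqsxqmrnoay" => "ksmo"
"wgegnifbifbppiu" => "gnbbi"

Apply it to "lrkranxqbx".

The rule is to keep one character in every 3, starting at position 2 (positions 2nd, 5th, 8th, ...).
So "lrkranxqbx" becomes "raq".

raq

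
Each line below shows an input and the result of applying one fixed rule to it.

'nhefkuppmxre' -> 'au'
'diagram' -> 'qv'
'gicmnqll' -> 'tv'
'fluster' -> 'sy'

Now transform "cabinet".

In each case the input is transformed by: shift every letter 13 places forward in the alphabet (wrapping around) — i.e. ROT13, then keep only the first 2 characters.
Applying both steps to "cabinet": "pnovarg", then "pn".

pn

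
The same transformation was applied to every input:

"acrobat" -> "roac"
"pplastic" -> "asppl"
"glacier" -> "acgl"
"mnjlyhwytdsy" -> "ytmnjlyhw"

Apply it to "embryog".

brem

The rule is to delete the last 3 characters, then move the last 2 characters to the front (rotate right by 2).
Starting from "embryog": after the first operation, "embr"; after the second, "brem".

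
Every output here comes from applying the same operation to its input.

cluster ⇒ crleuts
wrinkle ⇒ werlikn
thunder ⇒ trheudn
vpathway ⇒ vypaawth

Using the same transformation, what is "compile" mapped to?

ceolmip

In each case the input is transformed by: take characters alternately from the front and the back (1st, last, 2nd, 2nd-last, ...).
On "compile" that produces "ceolmip".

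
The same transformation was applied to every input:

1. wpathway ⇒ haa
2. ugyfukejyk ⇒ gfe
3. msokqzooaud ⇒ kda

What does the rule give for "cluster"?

lec

Looking at the pairs, the operation is to sort the characters into reverse alphabetical order, then keep only the last 3 characters.
Starting from "cluster": after the first operation, "utsrlec"; after the second, "lec".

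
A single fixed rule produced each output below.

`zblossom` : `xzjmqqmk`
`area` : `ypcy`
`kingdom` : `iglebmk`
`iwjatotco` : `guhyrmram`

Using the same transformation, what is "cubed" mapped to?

aszcb

In each case the input is transformed by: shift every letter 2 places backward in the alphabet (wrapping around).
Applying that to "cubed" gives "aszcb".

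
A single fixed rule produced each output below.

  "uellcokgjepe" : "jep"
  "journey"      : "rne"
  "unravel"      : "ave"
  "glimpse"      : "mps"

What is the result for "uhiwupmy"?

upm

In each case the input is transformed by: delete the last character, then keep only the last 3 characters.
"uhiwupmy" → "upm".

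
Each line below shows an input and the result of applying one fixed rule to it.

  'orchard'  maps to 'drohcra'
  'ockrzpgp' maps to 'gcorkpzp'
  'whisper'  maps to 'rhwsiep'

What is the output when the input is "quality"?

Looking at the pairs, the operation is to swap each adjacent pair of characters (1↔2, 3↔4, ...), then move the last character to the front.
Starting from "quality": after the first operation, "uqlatiy"; after the second, "yuqlati".

yuqlati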